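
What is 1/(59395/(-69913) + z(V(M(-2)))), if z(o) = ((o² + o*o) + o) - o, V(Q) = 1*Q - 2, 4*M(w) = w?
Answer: 139826/1629035 ≈ 0.085834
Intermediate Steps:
M(w) = w/4
V(Q) = -2 + Q (V(Q) = Q - 2 = -2 + Q)
z(o) = 2*o² (z(o) = ((o² + o²) + o) - o = (2*o² + o) - o = (o + 2*o²) - o = 2*o²)
1/(59395/(-69913) + z(V(M(-2)))) = 1/(59395/(-69913) + 2*(-2 + (¼)*(-2))²) = 1/(59395*(-1/69913) + 2*(-2 - ½)²) = 1/(-59395/69913 + 2*(-5/2)²) = 1/(-59395/69913 + 2*(25/4)) = 1/(-59395/69913 + 25/2) = 1/(1629035/139826) = 139826/1629035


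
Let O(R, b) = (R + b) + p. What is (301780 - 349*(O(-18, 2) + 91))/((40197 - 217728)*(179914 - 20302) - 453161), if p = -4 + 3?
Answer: -275954/28336531133 ≈ -9.7384e-6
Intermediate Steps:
p = -1
O(R, b) = -1 + R + b (O(R, b) = (R + b) - 1 = -1 + R + b)
(301780 - 349*(O(-18, 2) + 91))/((40197 - 217728)*(179914 - 20302) - 453161) = (301780 - 349*((-1 - 18 + 2) + 91))/((40197 - 217728)*(179914 - 20302) - 453161) = (301780 - 349*(-17 + 91))/(-177531*159612 - 453161) = (301780 - 349*74)/(-28336077972 - 453161) = (301780 - 25826)/(-28336531133) = 275954*(-1/28336531133) = -275954/28336531133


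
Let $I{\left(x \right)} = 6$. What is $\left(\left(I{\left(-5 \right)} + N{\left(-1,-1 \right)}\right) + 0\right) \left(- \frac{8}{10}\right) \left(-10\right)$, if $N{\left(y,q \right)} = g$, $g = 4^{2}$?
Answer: $176$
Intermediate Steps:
$g = 16$
$N{\left(y,q \right)} = 16$
$\left(\left(I{\left(-5 \right)} + N{\left(-1,-1 \right)}\right) + 0\right) \left(- \frac{8}{10}\right) \left(-10\right) = \left(\left(6 + 16\right) + 0\right) \left(- \frac{8}{10}\right) \left(-10\right) = \left(22 + 0\right) \left(\left(-8\right) \frac{1}{10}\right) \left(-10\right) = 22 \left(- \frac{4}{5}\right) \left(-10\right) = \left(- \frac{88}{5}\right) \left(-10\right) = 176$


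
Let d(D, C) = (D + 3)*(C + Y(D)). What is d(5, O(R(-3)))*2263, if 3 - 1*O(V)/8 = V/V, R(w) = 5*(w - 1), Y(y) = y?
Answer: 380184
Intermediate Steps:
R(w) = -5 + 5*w (R(w) = 5*(-1 + w) = -5 + 5*w)
O(V) = 16 (O(V) = 24 - 8*V/V = 24 - 8*1 = 24 - 8 = 16)
d(D, C) = (3 + D)*(C + D) (d(D, C) = (D + 3)*(C + D) = (3 + D)*(C + D))
d(5, O(R(-3)))*2263 = (5² + 3*16 + 3*5 + 16*5)*2263 = (25 + 48 + 15 + 80)*2263 = 168*2263 = 380184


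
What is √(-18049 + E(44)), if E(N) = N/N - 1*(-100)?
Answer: 2*I*√4487 ≈ 133.97*I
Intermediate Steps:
E(N) = 101 (E(N) = 1 + 100 = 101)
√(-18049 + E(44)) = √(-18049 + 101) = √(-17948) = 2*I*√4487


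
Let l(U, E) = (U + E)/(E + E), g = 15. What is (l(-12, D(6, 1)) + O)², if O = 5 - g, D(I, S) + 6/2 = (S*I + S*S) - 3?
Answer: 961/4 ≈ 240.25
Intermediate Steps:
D(I, S) = -6 + S² + I*S (D(I, S) = -3 + ((S*I + S*S) - 3) = -3 + ((I*S + S²) - 3) = -3 + ((S² + I*S) - 3) = -3 + (-3 + S² + I*S) = -6 + S² + I*S)
l(U, E) = (E + U)/(2*E) (l(U, E) = (E + U)/((2*E)) = (E + U)*(1/(2*E)) = (E + U)/(2*E))
O = -10 (O = 5 - 1*15 = 5 - 15 = -10)
(l(-12, D(6, 1)) + O)² = (((-6 + 1² + 6*1) - 12)/(2*(-6 + 1² + 6*1)) - 10)² = (((-6 + 1 + 6) - 12)/(2*(-6 + 1 + 6)) - 10)² = ((½)*(1 - 12)/1 - 10)² = ((½)*1*(-11) - 10)² = (-11/2 - 10)² = (-31/2)² = 961/4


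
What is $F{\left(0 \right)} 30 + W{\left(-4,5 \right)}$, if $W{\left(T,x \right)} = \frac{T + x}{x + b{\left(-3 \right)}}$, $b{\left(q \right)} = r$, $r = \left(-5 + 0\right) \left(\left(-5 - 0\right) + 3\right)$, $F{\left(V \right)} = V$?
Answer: $\frac{1}{15} \approx 0.066667$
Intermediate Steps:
$r = 10$ ($r = - 5 \left(\left(-5 + 0\right) + 3\right) = - 5 \left(-5 + 3\right) = \left(-5\right) \left(-2\right) = 10$)
$b{\left(q \right)} = 10$
$W{\left(T,x \right)} = \frac{T + x}{10 + x}$ ($W{\left(T,x \right)} = \frac{T + x}{x + 10} = \frac{T + x}{10 + x}$)
$F{\left(0 \right)} 30 + W{\left(-4,5 \right)} = 0 \cdot 30 + \frac{-4 + 5}{10 + 5} = 0 + \frac{1}{15} \cdot 1 = 0 + \frac{1}{15} = \frac{1}{15}$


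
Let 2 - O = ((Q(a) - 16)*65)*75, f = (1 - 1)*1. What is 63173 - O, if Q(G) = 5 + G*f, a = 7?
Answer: 9546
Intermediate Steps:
f = 0 (f = 0*1 = 0)
Q(G) = 5 (Q(G) = 5 + G*0 = 5 + 0 = 5)
O = 53627 (O = 2 - (5 - 16)*65*75 = 2 - (-11*65)*75 = 2 - (-715)*75 = 2 - 1*(-53625) = 2 + 53625 = 53627)
63173 - O = 63173 - 1*53627 = 63173 - 53627 = 9546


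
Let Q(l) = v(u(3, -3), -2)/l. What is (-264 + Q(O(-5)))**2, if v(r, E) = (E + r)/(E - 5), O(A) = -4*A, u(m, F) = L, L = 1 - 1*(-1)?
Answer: 69696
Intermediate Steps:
L = 2 (L = 1 + 1 = 2)
u(m, F) = 2
v(r, E) = (E + r)/(-5 + E)
Q(l) = 0 (Q(l) = ((-2 + 2)/(-5 - 2))/l = (0/(-7))/l = (-1/7*0)/l = 0/l = 0)
(-264 + Q(O(-5)))**2 = (-264 + 0)**2 = (-264)**2 = 69696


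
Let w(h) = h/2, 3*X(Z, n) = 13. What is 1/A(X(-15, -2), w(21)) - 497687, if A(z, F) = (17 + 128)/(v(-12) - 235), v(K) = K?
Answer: -72164862/145 ≈ -4.9769e+5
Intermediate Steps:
X(Z, n) = 13/3 (X(Z, n) = (⅓)*13 = 13/3)
w(h) = h/2 (w(h) = h*(½) = h/2)
A(z, F) = -145/247 (A(z, F) = (17 + 128)/(-12 - 235) = 145/(-247) = 145*(-1/247) = -145/247)
1/A(X(-15, -2), w(21)) - 497687 = 1/(-145/247) - 497687 = -247/145 - 497687 = -72164862/145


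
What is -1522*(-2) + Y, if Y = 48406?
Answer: 51450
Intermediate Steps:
-1522*(-2) + Y = -1522*(-2) + 48406 = 3044 + 48406 = 51450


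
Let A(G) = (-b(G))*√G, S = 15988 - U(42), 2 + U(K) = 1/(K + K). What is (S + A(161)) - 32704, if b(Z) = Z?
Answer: -1403977/84 - 161*√161 ≈ -18757.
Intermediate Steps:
U(K) = -2 + 1/(2*K) (U(K) = -2 + 1/(K + K) = -2 + 1/(2*K))
S = 1343159/84 (S = 15988 - (-2 + (½)/42) = 15988 - (-2 + (½)*(1/42)) = 15988 - (-2 + 1/84) = 15988 - 1*(-167/84) = 15988 + 167/84 = 1343159/84 ≈ 15990.)
A(G) = -G^(3/2) (A(G) = (-G)*√G = -G^(3/2))
(S + A(161)) - 32704 = (1343159/84 - 161^(3/2)) - 32704 = (1343159/84 - 161*√161) - 32704 = -1403977/84 - 161*√161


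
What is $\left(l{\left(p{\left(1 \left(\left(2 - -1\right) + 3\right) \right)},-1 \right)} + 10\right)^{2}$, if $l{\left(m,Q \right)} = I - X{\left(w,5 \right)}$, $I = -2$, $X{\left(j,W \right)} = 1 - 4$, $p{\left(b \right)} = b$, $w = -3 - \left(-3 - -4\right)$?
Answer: $121$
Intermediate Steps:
$w = -4$ ($w = -3 - \left(-3 + 4\right) = -3 - 1 = -4$)
$X{\left(j,W \right)} = -3$ ($X{\left(j,W \right)} = 1 - 4 = -3$)
$l{\left(m,Q \right)} = 1$ ($l{\left(m,Q \right)} = -2 - -3 = -2 + 3 = 1$)
$\left(l{\left(p{\left(1 \left(\left(2 - -1\right) + 3\right) \right)},-1 \right)} + 10\right)^{2} = \left(1 + 10\right)^{2} = 11^{2} = 121$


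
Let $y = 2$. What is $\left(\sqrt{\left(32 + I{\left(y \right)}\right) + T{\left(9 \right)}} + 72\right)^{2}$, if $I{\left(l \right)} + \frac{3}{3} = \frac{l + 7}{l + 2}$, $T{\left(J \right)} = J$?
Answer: $\frac{24649}{4} \approx 6162.3$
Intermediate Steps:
$I{\left(l \right)} = -1 + \frac{7 + l}{2 + l}$ ($I{\left(l \right)} = -1 + \frac{l + 7}{l + 2} = -1 + \frac{7 + l}{2 + l}$)
$\left(\sqrt{\left(32 + I{\left(y \right)}\right) + T{\left(9 \right)}} + 72\right)^{2} = \left(\sqrt{\left(32 + \frac{5}{2 + 2}\right) + 9} + 72\right)^{2} = \left(\sqrt{\left(32 + \frac{5}{4}\right) + 9} + 72\right)^{2} = \left(\sqrt{\frac{133}{4} + 9} + 72\right)^{2} = \left(\sqrt{\frac{169}{4}} + 72\right)^{2} = \left(\frac{13}{2} + 72\right)^{2} = \left(\frac{157}{2}\right)^{2} = \frac{24649}{4}$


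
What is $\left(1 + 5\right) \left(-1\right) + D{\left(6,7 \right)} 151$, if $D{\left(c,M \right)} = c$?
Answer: $900$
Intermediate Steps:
$\left(1 + 5\right) \left(-1\right) + D{\left(6,7 \right)} 151 = \left(1 + 5\right) \left(-1\right) + 6 \cdot 151 = 6 \left(-1\right) + 906 = -6 + 906 = 900$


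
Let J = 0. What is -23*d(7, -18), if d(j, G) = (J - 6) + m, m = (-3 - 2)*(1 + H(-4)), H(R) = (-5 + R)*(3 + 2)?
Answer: -4922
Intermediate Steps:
H(R) = -25 + 5*R (H(R) = (-5 + R)*5 = -25 + 5*R)
m = 220 (m = (-3 - 2)*(1 + (-25 + 5*(-4))) = -5*(1 + (-25 - 20)) = -5*(1 - 45) = -5*(-44) = 220)
d(j, G) = 214 (d(j, G) = (0 - 6) + 220 = -6 + 220 = 214)
-23*d(7, -18) = -23*214 = -4922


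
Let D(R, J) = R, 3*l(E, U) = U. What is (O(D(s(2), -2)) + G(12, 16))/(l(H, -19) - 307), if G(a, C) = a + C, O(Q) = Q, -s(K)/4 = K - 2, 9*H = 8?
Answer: -21/235 ≈ -0.089362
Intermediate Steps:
H = 8/9 (H = (⅑)*8 = 8/9 ≈ 0.88889)
s(K) = 8 - 4*K (s(K) = -4*(K - 2) = -4*(-2 + K) = 8 - 4*K)
l(E, U) = U/3
G(a, C) = C + a
(O(D(s(2), -2)) + G(12, 16))/(l(H, -19) - 307) = ((8 - 4*2) + (16 + 12))/((⅓)*(-19) - 307) = ((8 - 8) + 28)/(-19/3 - 307) = (0 + 28)/(-940/3) = 28*(-3/940) = -21/235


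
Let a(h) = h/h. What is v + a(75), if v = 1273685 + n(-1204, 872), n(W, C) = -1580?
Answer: 1272106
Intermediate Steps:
a(h) = 1
v = 1272105 (v = 1273685 - 1580 = 1272105)
v + a(75) = 1272105 + 1 = 1272106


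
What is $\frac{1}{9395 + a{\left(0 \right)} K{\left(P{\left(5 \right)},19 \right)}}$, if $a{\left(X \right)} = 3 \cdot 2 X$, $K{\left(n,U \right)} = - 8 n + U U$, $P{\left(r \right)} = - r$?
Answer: $\frac{1}{9395} \approx 0.00010644$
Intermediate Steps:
$K{\left(n,U \right)} = U^{2} - 8 n$ ($K{\left(n,U \right)} = - 8 n + U^{2} = U^{2} - 8 n$)
$a{\left(X \right)} = 6 X$
$\frac{1}{9395 + a{\left(0 \right)} K{\left(P{\left(5 \right)},19 \right)}} = \frac{1}{9395 + 6 \cdot 0 \left(19^{2} - 8 \left(\left(-1\right) 5\right)\right)} = \frac{1}{9395 + 0 \left(361 - -40\right)} = \frac{1}{9395 + 0 \left(361 + 40\right)} = \frac{1}{9395 + 0 \cdot 401} = \frac{1}{9395 + 0} = \frac{1}{9395}$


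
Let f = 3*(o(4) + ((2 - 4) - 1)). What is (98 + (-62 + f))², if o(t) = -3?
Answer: 324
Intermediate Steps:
f = -18 (f = 3*(-3 + ((2 - 4) - 1)) = 3*(-3 + (-2 - 1)) = 3*(-3 - 3) = 3*(-6) = -18)
(98 + (-62 + f))² = (98 + (-62 - 18))² = (98 - 80)² = 18² = 324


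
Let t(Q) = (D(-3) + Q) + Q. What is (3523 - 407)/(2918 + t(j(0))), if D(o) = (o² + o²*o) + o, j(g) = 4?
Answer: 3116/2905 ≈ 1.0726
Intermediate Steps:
D(o) = o + o² + o³ (D(o) = (o² + o³) + o = o + o² + o³)
t(Q) = -21 + 2*Q (t(Q) = (-3*(1 - 3 + (-3)²) + Q) + Q = (-3*(1 - 3 + 9) + Q) + Q = (-3*7 + Q) + Q = (-21 + Q) + Q = -21 + 2*Q)
(3523 - 407)/(2918 + t(j(0))) = (3523 - 407)/(2918 + (-21 + 2*4)) = 3116/(2918 + (-21 + 8)) = 3116/(2918 - 13) = 3116/2905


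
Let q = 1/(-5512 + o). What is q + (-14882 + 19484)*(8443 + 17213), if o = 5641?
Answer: 15230889649/129 ≈ 1.1807e+8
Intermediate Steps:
q = 1/129 (q = 1/(-5512 + 5641) = 1/129 ≈ 0.0077519)
q + (-14882 + 19484)*(8443 + 17213) = 1/129 + (-14882 + 19484)*(8443 + 17213) = 1/129 + 4602*25656 = 1/129 + 118068912 = 15230889649/129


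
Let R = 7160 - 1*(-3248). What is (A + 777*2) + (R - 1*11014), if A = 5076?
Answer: 6024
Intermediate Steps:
R = 10408 (R = 7160 + 3248 = 10408)
(A + 777*2) + (R - 1*11014) = (5076 + 777*2) + (10408 - 1*11014) = (5076 + 1554) + (10408 - 11014) = 6630 - 606 = 6024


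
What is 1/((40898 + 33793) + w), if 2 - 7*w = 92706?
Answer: 7/430133 ≈ 1.6274e-5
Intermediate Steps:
w = -92704/7 (w = 2/7 - ⅐*92706 = 2/7 - 92706/7 = -92704/7 ≈ -13243.)
1/((40898 + 33793) + w) = 1/((40898 + 33793) - 92704/7) = 1/(74691 - 92704/7) = 1/(430133/7) = 7/430133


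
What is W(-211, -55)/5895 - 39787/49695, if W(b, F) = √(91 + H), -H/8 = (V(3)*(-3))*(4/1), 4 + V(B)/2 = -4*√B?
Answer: -39787/49695 + I*√(677 + 768*√3)/5895 ≈ -0.80062 + 0.0076*I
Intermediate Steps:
V(B) = -8 - 8*√B (V(B) = -8 + 2*(-4*√B) = -8 - 8*√B)
H = -768 - 768*√3 (H = -8*(-8 - 8*√3)*(-3)*4/1 = -8*(24 + 24*√3)*4*1 = -8*(24 + 24*√3)*4 = -8*(96 + 96*√3) = -768 - 768*√3 ≈ -2098.2)
W(b, F) = √(-677 - 768*√3) (W(b, F) = √(91 + (-768 - 768*√3)) = √(-677 - 768*√3))
W(-211, -55)/5895 - 39787/49695 = √(-677 - 768*√3)/5895 - 39787/49695 = -39787/49695 + √(-677 - 768*√3)/5895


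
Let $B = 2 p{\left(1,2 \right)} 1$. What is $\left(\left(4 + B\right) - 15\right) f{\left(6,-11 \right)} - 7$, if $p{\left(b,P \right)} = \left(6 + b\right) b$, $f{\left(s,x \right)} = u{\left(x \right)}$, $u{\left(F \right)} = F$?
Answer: $-40$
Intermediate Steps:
$f{\left(s,x \right)} = x$
$p{\left(b,P \right)} = b \left(6 + b\right)$
$B = 14$ ($B = 2 \cdot 1 \left(6 + 1\right) 1 = 2 \cdot 1 \cdot 7 \cdot 1 = 2 \cdot 7 \cdot 1 = 14 \cdot 1 = 14$)
$\left(\left(4 + B\right) - 15\right) f{\left(6,-11 \right)} - 7 = \left(\left(4 + 14\right) - 15\right) \left(-11\right) - 7 = \left(18 - 15\right) \left(-11\right) - 7 = 3 \left(-11\right) - 7 = -33 - 7 = -40$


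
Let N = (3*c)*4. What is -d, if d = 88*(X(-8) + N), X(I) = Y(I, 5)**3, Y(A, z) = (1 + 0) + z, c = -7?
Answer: -11616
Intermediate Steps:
Y(A, z) = 1 + z
X(I) = 216 (X(I) = (1 + 5)**3 = 6**3 = 216)
N = -84 (N = (3*(-7))*4 = -21*4 = -84)
d = 11616 (d = 88*(216 - 84) = 88*132 = 11616)
-d = -1*11616 = -11616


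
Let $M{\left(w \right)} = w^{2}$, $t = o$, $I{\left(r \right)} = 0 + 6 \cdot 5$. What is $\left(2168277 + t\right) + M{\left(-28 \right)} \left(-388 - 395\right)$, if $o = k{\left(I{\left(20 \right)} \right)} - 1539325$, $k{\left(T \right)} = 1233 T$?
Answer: $52070$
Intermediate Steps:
$I{\left(r \right)} = 30$ ($I{\left(r \right)} = 0 + 30 = 30$)
$o = -1502335$ ($o = 1233 \cdot 30 - 1539325 = 36990 - 1539325 = -1502335$)
$t = -1502335$
$\left(2168277 + t\right) + M{\left(-28 \right)} \left(-388 - 395\right) = \left(2168277 - 1502335\right) + \left(-28\right)^{2} \left(-388 - 395\right) = 665942 + 784 \left(-783\right) = 665942 - 613872 = 52070$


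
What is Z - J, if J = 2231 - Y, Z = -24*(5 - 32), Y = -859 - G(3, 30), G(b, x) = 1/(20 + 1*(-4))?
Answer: -39073/16 ≈ -2442.1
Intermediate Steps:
G(b, x) = 1/16 (G(b, x) = 1/(20 - 4) = 1/16)
Y = -13745/16 (Y = -859 - 1*1/16 = -859 - 1/16 = -13745/16 ≈ -859.06)
Z = 648 (Z = -24*(-27) = 648)
J = 49441/16 (J = 2231 - 1*(-13745/16) = 2231 + 13745/16 = 49441/16 ≈ 3090.1)
Z - J = 648 - 1*49441/16 = 648 - 49441/16 = -39073/16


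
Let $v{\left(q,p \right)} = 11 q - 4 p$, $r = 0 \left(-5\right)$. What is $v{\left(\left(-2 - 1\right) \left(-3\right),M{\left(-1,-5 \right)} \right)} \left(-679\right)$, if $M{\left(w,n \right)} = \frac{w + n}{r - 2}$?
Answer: $-59073$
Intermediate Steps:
$r = 0$
$M{\left(w,n \right)} = - \frac{n}{2} - \frac{w}{2}$ ($M{\left(w,n \right)} = \frac{w + n}{0 - 2} = \frac{n + w}{-2} = \left(n + w\right) \left(- \frac{1}{2}\right) = - \frac{n}{2} - \frac{w}{2}$)
$v{\left(q,p \right)} = - 4 p + 11 q$
$v{\left(\left(-2 - 1\right) \left(-3\right),M{\left(-1,-5 \right)} \right)} \left(-679\right) = \left(- 4 \left(\left(- \frac{1}{2}\right) \left(-5\right) - - \frac{1}{2}\right) + 11 \left(-2 - 1\right) \left(-3\right)\right) \left(-679\right) = \left(- 4 \left(\frac{5}{2} + \frac{1}{2}\right) + 11 \left(\left(-3\right) \left(-3\right)\right)\right) \left(-679\right) = \left(\left(-4\right) 3 + 11 \cdot 9\right) \left(-679\right) = \left(-12 + 99\right) \left(-679\right) = 87 \left(-679\right) = -59073$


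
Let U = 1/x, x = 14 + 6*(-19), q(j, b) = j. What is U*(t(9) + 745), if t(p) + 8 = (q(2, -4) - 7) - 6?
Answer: -363/50 ≈ -7.2600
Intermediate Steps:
x = -100 (x = 14 - 114 = -100)
U = -1/100 (U = 1/(-100) = -1/100 ≈ -0.010000)
t(p) = -19 (t(p) = -8 + ((2 - 7) - 6) = -8 + (-5 - 6) = -8 - 11 = -19)
U*(t(9) + 745) = -(-19 + 745)/100 = -1/100*726 = -363/50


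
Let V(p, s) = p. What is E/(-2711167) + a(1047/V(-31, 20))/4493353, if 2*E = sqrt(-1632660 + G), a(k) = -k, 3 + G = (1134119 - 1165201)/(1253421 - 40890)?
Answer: 1047/139293943 - I*sqrt(2400392488291652685)/6574748067354 ≈ 7.5165e-6 - 0.00023565*I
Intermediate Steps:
G = -3668675/1212531 (G = -3 + (1134119 - 1165201)/(1253421 - 40890) = -3 - 31082/1212531 = -3668675/1212531 ≈ -3.0256)
E = I*sqrt(2400392488291652685)/2425062 (E = sqrt(-1632660 - 3668675/1212531)/2 = sqrt(-1979654531135/1212531)/2 = (I*sqrt(2400392488291652685)/1212531)/2 = I*sqrt(2400392488291652685)/2425062 ≈ 638.88*I)
E/(-2711167) + a(1047/V(-31, 20))/4493353 = (I*sqrt(2400392488291652685)/2425062)/(-2711167) - 1047/(-31)/4493353 = (I*sqrt(2400392488291652685)/2425062)*(-1/2711167) - 1047*(-1)/31*(1/4493353) = -I*sqrt(2400392488291652685)/6574748067354 - 1*(-1047/31)*(1/4493353) = -I*sqrt(2400392488291652685)/6574748067354 + (1047/31)*(1/4493353) = -I*sqrt(2400392488291652685)/6574748067354 + 1047/139293943 = 1047/139293943 - I*sqrt(2400392488291652685)/6574748067354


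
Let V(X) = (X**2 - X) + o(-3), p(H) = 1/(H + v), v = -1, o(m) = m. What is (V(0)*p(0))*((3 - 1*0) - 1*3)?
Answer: 0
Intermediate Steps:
p(H) = 1/(-1 + H) (p(H) = 1/(H - 1) = 1/(-1 + H))
V(X) = -3 + X**2 - X (V(X) = (X**2 - X) - 3 = -3 + X**2 - X)
(V(0)*p(0))*((3 - 1*0) - 1*3) = ((-3 + 0**2 - 1*0)/(-1 + 0))*((3 - 1*0) - 1*3) = ((-3 + 0 + 0)/(-1))*((3 + 0) - 3) = (-3*(-1))*(3 - 3) = 3*0 = 0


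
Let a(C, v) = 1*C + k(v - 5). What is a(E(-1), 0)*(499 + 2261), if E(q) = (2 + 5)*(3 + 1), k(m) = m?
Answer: 63480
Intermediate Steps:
E(q) = 28 (E(q) = 7*4 = 28)
a(C, v) = -5 + C + v (a(C, v) = 1*C + (v - 5) = C + (-5 + v) = -5 + C + v)
a(E(-1), 0)*(499 + 2261) = (-5 + 28 + 0)*(499 + 2261) = 23*2760 = 63480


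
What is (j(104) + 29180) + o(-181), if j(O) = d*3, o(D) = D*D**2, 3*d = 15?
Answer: -5900546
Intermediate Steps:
d = 5 (d = (1/3)*15 = 5)
o(D) = D**3
j(O) = 15 (j(O) = 5*3 = 15)
(j(104) + 29180) + o(-181) = (15 + 29180) + (-181)**3 = 29195 - 5929741 = -5900546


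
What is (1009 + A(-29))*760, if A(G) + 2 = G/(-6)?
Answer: 2306980/3 ≈ 7.6899e+5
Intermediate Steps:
A(G) = -2 - G/6 (A(G) = -2 + G/(-6) = -2 + G*(-1/6) = -2 - G/6)
(1009 + A(-29))*760 = (1009 + (-2 - 1/6*(-29)))*760 = (1009 + (-2 + 29/6))*760 = (1009 + 17/6)*760 = (6071/6)*760 = 2306980/3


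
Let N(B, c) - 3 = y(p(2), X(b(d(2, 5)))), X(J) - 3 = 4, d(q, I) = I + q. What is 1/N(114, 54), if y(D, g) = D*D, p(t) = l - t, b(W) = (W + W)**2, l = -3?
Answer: 1/28 ≈ 0.035714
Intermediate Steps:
b(W) = 4*W**2 (b(W) = (2*W)**2 = 4*W**2)
p(t) = -3 - t
X(J) = 7 (X(J) = 3 + 4 = 7)
y(D, g) = D**2
N(B, c) = 28 (N(B, c) = 3 + (-3 - 1*2)**2 = 3 + (-3 - 2)**2 = 3 + (-5)**2 = 3 + 25 = 28)
1/N(114, 54) = 1/28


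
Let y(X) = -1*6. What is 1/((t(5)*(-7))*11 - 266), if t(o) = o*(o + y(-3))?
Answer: 1/119 ≈ 0.0084034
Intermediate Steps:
y(X) = -6
t(o) = o*(-6 + o) (t(o) = o*(o - 6) = o*(-6 + o))
1/((t(5)*(-7))*11 - 266) = 1/(((5*(-6 + 5))*(-7))*11 - 266) = 1/(((5*(-1))*(-7))*11 - 266) = 1/(-5*(-7)*11 - 266) = 1/(35*11 - 266) = 1/(385 - 266) = 1/119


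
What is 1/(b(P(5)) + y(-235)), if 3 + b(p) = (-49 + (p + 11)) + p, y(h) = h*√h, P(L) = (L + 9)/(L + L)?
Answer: -955/324483356 + 5875*I*√235/324483356 ≈ -2.9431e-6 + 0.00027756*I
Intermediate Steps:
P(L) = (9 + L)/(2*L) (P(L) = (9 + L)/((2*L)) = (9 + L)*(1/(2*L)) = (9 + L)/(2*L))
y(h) = h^(3/2)
b(p) = -41 + 2*p (b(p) = -3 + ((-49 + (p + 11)) + p) = -3 + ((-49 + (11 + p)) + p) = -3 + ((-38 + p) + p) = -3 + (-38 + 2*p) = -41 + 2*p)
1/(b(P(5)) + y(-235)) = 1/((-41 + 2*((½)*(9 + 5)/5)) + (-235)^(3/2)) = 1/((-41 + 2*((½)*(⅕)*14)) - 235*I*√235) = 1/((-41 + 2*(7/5)) - 235*I*√235) = 1/((-41 + 14/5) - 235*I*√235) = 1/(-191/5 - 235*I*√235)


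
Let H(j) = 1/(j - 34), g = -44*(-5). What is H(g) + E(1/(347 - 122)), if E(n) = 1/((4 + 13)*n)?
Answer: 41867/3162 ≈ 13.241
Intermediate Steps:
E(n) = 1/(17*n)
g = 220
H(j) = 1/(-34 + j)
H(g) + E(1/(347 - 122)) = 1/(-34 + 220) + 1/(17*(1/(347 - 122))) = 1/186 + 1/(17*(1/225)) = 1/186 + (1/17)*225 = 1/186 + 225/17 = 41867/3162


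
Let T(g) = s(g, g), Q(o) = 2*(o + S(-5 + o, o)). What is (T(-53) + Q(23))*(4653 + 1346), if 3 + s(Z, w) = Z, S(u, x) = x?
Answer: 215964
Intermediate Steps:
s(Z, w) = -3 + Z
Q(o) = 4*o (Q(o) = 2*(o + o) = 2*(2*o) = 4*o)
T(g) = -3 + g
(T(-53) + Q(23))*(4653 + 1346) = ((-3 - 53) + 4*23)*(4653 + 1346) = (-56 + 92)*5999 = 36*5999 = 215964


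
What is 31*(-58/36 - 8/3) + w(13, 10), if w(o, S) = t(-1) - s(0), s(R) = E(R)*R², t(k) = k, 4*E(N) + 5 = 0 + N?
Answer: -2405/18 ≈ -133.61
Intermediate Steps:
E(N) = -5/4 + N/4 (E(N) = -5/4 + (0 + N)/4 = -5/4 + N/4)
s(R) = R²*(-5/4 + R/4) (s(R) = (-5/4 + R/4)*R² = R²*(-5/4 + R/4))
w(o, S) = -1 (w(o, S) = -1 - 0²*(-5 + 0)/4 = -1 - 0*(-5)/4 = -1 - 1*0 = -1 + 0 = -1)
31*(-58/36 - 8/3) + w(13, 10) = 31*(-58/36 - 8/3) - 1 = 31*(-58*1/36 - 8*⅓) - 1 = 31*(-29/18 - 8/3) - 1 = 31*(-77/18) - 1 = -2387/18 - 1 = -2405/18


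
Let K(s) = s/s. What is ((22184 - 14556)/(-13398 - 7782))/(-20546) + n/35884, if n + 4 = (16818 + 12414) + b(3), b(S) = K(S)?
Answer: 1589961307909/1951929377940 ≈ 0.81456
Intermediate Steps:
K(s) = 1
b(S) = 1
n = 29229 (n = -4 + ((16818 + 12414) + 1) = -4 + (29232 + 1) = -4 + 29233 = 29229)
((22184 - 14556)/(-13398 - 7782))/(-20546) + n/35884 = ((22184 - 14556)/(-13398 - 7782))/(-20546) + 29229/35884 = (7628/(-21180))*(-1/20546) + 29229*(1/35884) = (7628*(-1/21180))*(-1/20546) + 29229/35884 = -1907/5295*(-1/20546) + 29229/35884 = 1907/108791070 + 29229/35884 = 1589961307909/1951929377940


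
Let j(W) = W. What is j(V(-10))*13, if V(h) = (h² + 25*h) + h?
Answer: -2080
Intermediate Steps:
V(h) = h² + 26*h
j(V(-10))*13 = -10*(26 - 10)*13 = -10*16*13 = -160*13 = -2080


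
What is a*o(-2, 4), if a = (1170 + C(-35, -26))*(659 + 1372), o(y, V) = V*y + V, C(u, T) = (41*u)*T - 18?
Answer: -312465288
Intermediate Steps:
C(u, T) = -18 + 41*T*u (C(u, T) = 41*T*u - 18 = -18 + 41*T*u)
o(y, V) = V + V*y
a = 78116322 (a = (1170 + (-18 + 41*(-26)*(-35)))*(659 + 1372) = (1170 + (-18 + 37310))*2031 = (1170 + 37292)*2031 = 38462*2031 = 78116322)
a*o(-2, 4) = 78116322*(4*(1 - 2)) = 78116322*(4*(-1)) = 78116322*(-4) = -312465288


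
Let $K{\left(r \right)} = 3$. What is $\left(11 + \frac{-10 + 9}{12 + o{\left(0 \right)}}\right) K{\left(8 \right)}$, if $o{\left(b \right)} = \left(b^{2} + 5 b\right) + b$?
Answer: $\frac{131}{4} \approx 32.75$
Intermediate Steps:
$o{\left(b \right)} = b^{2} + 6 b$
$\left(11 + \frac{-10 + 9}{12 + o{\left(0 \right)}}\right) K{\left(8 \right)} = \left(11 + \frac{-10 + 9}{12 + 0 \left(6 + 0\right)}\right) 3 = \left(11 - \frac{1}{12 + 0 \cdot 6}\right) 3 = \left(11 - \frac{1}{12 + 0}\right) 3 = \left(11 - \frac{1}{12}\right) 3 = \frac{131}{12} \cdot 3 = \frac{131}{4}$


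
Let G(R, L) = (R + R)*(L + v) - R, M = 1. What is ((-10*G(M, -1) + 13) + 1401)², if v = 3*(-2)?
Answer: 2446096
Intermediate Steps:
v = -6
G(R, L) = -R + 2*R*(-6 + L) (G(R, L) = (R + R)*(L - 6) - R = (2*R)*(-6 + L) - R = 2*R*(-6 + L) - R = -R + 2*R*(-6 + L))
((-10*G(M, -1) + 13) + 1401)² = ((-10*(-13 + 2*(-1)) + 13) + 1401)² = ((-10*(-13 - 2) + 13) + 1401)² = ((-10*(-15) + 13) + 1401)² = ((150 + 13) + 1401)² = (163 + 1401)² = 1564² = 2446096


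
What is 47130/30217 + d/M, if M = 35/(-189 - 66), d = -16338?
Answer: 3596897508/30217 ≈ 1.1904e+5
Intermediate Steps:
M = -7/51 (M = 35/(-255) = 35*(-1/255) = -7/51 ≈ -0.13725)
47130/30217 + d/M = 47130/30217 - 16338/(-7/51) = 47130*(1/30217) - 16338*(-51/7) = 47130/30217 + 119034 = 3596897508/30217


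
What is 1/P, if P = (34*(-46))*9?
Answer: -1/14076 ≈ -7.1043e-5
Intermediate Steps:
P = -14076 (P = -1564*9 = -14076)
1/P = 1/(-14076) = -1/14076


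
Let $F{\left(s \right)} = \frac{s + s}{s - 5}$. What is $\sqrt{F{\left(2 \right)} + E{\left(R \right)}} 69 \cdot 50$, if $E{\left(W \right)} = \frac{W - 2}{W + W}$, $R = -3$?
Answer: $1725 i \sqrt{2} \approx 2439.5 i$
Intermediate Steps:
$E{\left(W \right)} = \frac{-2 + W}{2 W}$
$F{\left(s \right)} = \frac{2 s}{-5 + s}$
$\sqrt{F{\left(2 \right)} + E{\left(R \right)}} 69 \cdot 50 = \sqrt{2 \cdot 2 \frac{1}{-5 + 2} + \frac{-2 - 3}{2 \left(-3\right)}} 69 \cdot 50 = \sqrt{2 \cdot 2 \frac{1}{-3} + \frac{1}{2} \left(- \frac{1}{3}\right) \left(-5\right)} 69 \cdot 50 = \sqrt{2 \cdot 2 \left(- \frac{1}{3}\right) + \frac{5}{6}} \cdot 69 \cdot 50 = \sqrt{- \frac{4}{3} + \frac{5}{6}} \cdot 69 \cdot 50 = \sqrt{- \frac{1}{2}} \cdot 69 \cdot 50 = \frac{i \sqrt{2}}{2} \cdot 69 \cdot 50 = \frac{69 i \sqrt{2}}{2} \cdot 50 = 1725 i \sqrt{2}$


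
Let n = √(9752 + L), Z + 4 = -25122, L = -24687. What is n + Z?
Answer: -25126 + I*√14935 ≈ -25126.0 + 122.21*I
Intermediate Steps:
Z = -25126 (Z = -4 - 25122 = -25126)
n = I*√14935 (n = √(9752 - 24687) = √(-14935) = I*√14935 ≈ 122.21*I)
n + Z = I*√14935 - 25126 = -25126 + I*√14935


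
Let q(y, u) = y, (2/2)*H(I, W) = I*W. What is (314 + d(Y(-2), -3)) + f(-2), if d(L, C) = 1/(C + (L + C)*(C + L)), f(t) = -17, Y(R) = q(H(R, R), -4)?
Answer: 593/2 ≈ 296.50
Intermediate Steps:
H(I, W) = I*W
Y(R) = R² (Y(R) = R*R = R²)
d(L, C) = 1/(C + (C + L)²) (d(L, C) = 1/(C + (C + L)*(C + L)) = 1/(C + (C + L)²))
(314 + d(Y(-2), -3)) + f(-2) = (314 + 1/(-3 + (-3 + (-2)²)²)) - 17 = (314 + 1/(-3 + (-3 + 4)²)) - 17 = (314 + 1/(-3 + 1²)) - 17 = (314 + 1/(-3 + 1)) - 17 = (314 + 1/(-2)) - 17 = (314 - ½) - 17 = 627/2 - 17 = 593/2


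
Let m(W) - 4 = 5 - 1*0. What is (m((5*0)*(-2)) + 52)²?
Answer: 3721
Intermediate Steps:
m(W) = 9 (m(W) = 4 + (5 - 1*0) = 4 + (5 + 0) = 4 + 5 = 9)
(m((5*0)*(-2)) + 52)² = (9 + 52)² = 61² = 3721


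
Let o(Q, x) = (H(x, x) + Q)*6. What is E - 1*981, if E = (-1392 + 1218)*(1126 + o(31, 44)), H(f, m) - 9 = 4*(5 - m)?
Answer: -75801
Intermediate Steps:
H(f, m) = 29 - 4*m (H(f, m) = 9 + 4*(5 - m) = 9 + (20 - 4*m) = 29 - 4*m)
o(Q, x) = 174 - 24*x + 6*Q (o(Q, x) = ((29 - 4*x) + Q)*6 = (29 + Q - 4*x)*6 = 174 - 24*x + 6*Q)
E = -74820 (E = (-1392 + 1218)*(1126 + (174 - 24*44 + 6*31)) = -174*(1126 + (174 - 1056 + 186)) = -174*(1126 - 696) = -174*430 = -74820)
E - 1*981 = -74820 - 1*981 = -74820 - 981 = -75801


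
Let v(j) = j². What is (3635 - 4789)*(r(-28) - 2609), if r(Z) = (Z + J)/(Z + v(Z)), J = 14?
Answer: 81291799/27 ≈ 3.0108e+6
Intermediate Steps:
r(Z) = (14 + Z)/(Z + Z²) (r(Z) = (Z + 14)/(Z + Z²) = (14 + Z)/(Z + Z²))
(3635 - 4789)*(r(-28) - 2609) = (3635 - 4789)*((14 - 28)/((-28)*(1 - 28)) - 2609) = -1154*(-1/28*(-14)/(-27) - 2609) = -1154*(-1/28*(-1/27)*(-14) - 2609) = -1154*(-1/54 - 2609) = -1154*(-140887/54) = 81291799/27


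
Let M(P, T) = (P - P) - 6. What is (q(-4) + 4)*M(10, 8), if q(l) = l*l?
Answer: -120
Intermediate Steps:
q(l) = l²
M(P, T) = -6 (M(P, T) = 0 - 6 = -6)
(q(-4) + 4)*M(10, 8) = ((-4)² + 4)*(-6) = (16 + 4)*(-6) = 20*(-6) = -120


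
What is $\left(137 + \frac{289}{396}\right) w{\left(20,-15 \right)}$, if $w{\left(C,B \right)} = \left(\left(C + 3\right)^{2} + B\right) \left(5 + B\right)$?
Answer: $- \frac{70085185}{99} \approx -7.0793 \cdot 10^{5}$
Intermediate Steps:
$w{\left(C,B \right)} = \left(5 + B\right) \left(B + \left(3 + C\right)^{2}\right)$ ($w{\left(C,B \right)} = \left(\left(3 + C\right)^{2} + B\right) \left(5 + B\right) = \left(B + \left(3 + C\right)^{2}\right) \left(5 + B\right) = \left(5 + B\right) \left(B + \left(3 + C\right)^{2}\right)$)
$\left(137 + \frac{289}{396}\right) w{\left(20,-15 \right)} = \left(137 + \frac{289}{396}\right) \left(\left(-15\right)^{2} + 5 \left(-15\right) + 5 \left(3 + 20\right)^{2} - 15 \left(3 + 20\right)^{2}\right) = \left(137 + 289 \cdot \frac{1}{396}\right) \left(225 - 75 + 5 \cdot 23^{2} - 15 \cdot 23^{2}\right) = \left(137 + \frac{289}{396}\right) \left(225 - 75 + 5 \cdot 529 - 7935\right) = \frac{54541 \left(225 - 75 + 2645 - 7935\right)}{396} = \frac{54541}{396} \left(-5140\right) = - \frac{70085185}{99}$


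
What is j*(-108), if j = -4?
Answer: 432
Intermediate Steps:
j*(-108) = -4*(-108) = 432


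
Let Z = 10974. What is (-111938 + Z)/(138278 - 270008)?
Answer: 50482/65865 ≈ 0.76645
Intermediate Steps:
(-111938 + Z)/(138278 - 270008) = (-111938 + 10974)/(138278 - 270008) = -100964/(-131730) = -100964*(-1/131730) = 50482/65865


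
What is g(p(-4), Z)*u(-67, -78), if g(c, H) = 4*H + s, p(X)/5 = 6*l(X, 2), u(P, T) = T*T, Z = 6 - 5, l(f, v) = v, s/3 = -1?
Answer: 6084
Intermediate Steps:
s = -3 (s = 3*(-1) = -3)
Z = 1
u(P, T) = T**2
p(X) = 60 (p(X) = 5*(6*2) = 5*12 = 60)
g(c, H) = -3 + 4*H (g(c, H) = 4*H - 3 = -3 + 4*H)
g(p(-4), Z)*u(-67, -78) = (-3 + 4*1)*(-78)**2 = (-3 + 4)*6084 = 1*6084 = 6084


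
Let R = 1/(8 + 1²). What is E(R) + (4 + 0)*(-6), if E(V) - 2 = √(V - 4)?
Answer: -22 + I*√35/3 ≈ -22.0 + 1.972*I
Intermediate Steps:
R = ⅑ (R = 1/(8 + 1) = 1/9 = ⅑ ≈ 0.11111)
E(V) = 2 + √(-4 + V) (E(V) = 2 + √(V - 4) = 2 + √(-4 + V))
E(R) + (4 + 0)*(-6) = (2 + √(-4 + ⅑)) + (4 + 0)*(-6) = (2 + √(-35/9)) + 4*(-6) = (2 + I*√35/3) - 24 = -22 + I*√35/3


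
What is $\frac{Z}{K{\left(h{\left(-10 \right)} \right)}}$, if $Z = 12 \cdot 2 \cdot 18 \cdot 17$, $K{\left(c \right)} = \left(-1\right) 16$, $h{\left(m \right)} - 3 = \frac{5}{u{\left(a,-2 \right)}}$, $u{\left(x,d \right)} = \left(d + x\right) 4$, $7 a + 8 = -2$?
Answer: $-459$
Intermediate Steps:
$a = - \frac{10}{7}$ ($a = - \frac{8}{7} + \frac{1}{7} \left(-2\right) = - \frac{8}{7} - \frac{2}{7} = - \frac{10}{7} \approx -1.4286$)
$u{\left(x,d \right)} = 4 d + 4 x$
$h{\left(m \right)} = \frac{253}{96}$ ($h{\left(m \right)} = 3 + \frac{5}{4 \left(-2\right) + 4 \left(- \frac{10}{7}\right)} = 3 + \frac{5}{-8 - \frac{40}{7}} = 3 + \frac{5}{- \frac{96}{7}} = 3 + 5 \left(- \frac{7}{96}\right) = 3 - \frac{35}{96} = \frac{253}{96}$)
$K{\left(c \right)} = -16$
$Z = 7344$ ($Z = 24 \cdot 18 \cdot 17 = 432 \cdot 17 = 7344$)
$\frac{Z}{K{\left(h{\left(-10 \right)} \right)}} = \frac{7344}{-16} = 7344 \left(- \frac{1}{16}\right) = -459$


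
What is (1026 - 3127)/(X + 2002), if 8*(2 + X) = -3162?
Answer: -8404/6419 ≈ -1.3092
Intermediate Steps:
X = -1589/4 (X = -2 + (⅛)*(-3162) = -2 - 1581/4 = -1589/4 ≈ -397.25)
(1026 - 3127)/(X + 2002) = (1026 - 3127)/(-1589/4 + 2002) = -2101/6419/4 = -2101*4/6419 = -8404/6419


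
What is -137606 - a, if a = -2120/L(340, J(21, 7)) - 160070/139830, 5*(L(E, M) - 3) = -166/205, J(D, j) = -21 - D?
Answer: -5566905303119/40676547 ≈ -1.3686e+5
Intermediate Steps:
L(E, M) = 2909/1025 (L(E, M) = 3 + (-166/205)/5 = 3 + (-166*1/205)/5 = 3 + (1/5)*(-166/205) = 3 - 166/1025 = 2909/1025)
a = -30431623363/40676547 (a = -2120/2909/1025 - 160070/139830 = -2120*1025/2909 - 160070*1/139830 = -2173000/2909 - 16007/13983 = -30431623363/40676547 ≈ -748.14)
-137606 - a = -137606 - 1*(-30431623363/40676547) = -137606 + 30431623363/40676547 = -5566905303119/40676547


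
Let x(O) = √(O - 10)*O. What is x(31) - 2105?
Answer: -2105 + 31*√21 ≈ -1962.9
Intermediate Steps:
x(O) = O*√(-10 + O) (x(O) = √(-10 + O)*O = O*√(-10 + O))
x(31) - 2105 = 31*√(-10 + 31) - 2105 = 31*√21 - 2105 = -2105 + 31*√21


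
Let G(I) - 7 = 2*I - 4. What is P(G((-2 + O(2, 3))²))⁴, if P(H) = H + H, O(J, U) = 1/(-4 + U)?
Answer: 3111696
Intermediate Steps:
G(I) = 3 + 2*I (G(I) = 7 + (2*I - 4) = 7 + (-4 + 2*I) = 3 + 2*I)
P(H) = 2*H
P(G((-2 + O(2, 3))²))⁴ = (2*(3 + 2*(-2 + 1/(-4 + 3))²))⁴ = (2*(3 + 2*(-2 + 1/(-1))²))⁴ = (2*(3 + 2*(-2 - 1)²))⁴ = (2*(3 + 2*(-3)²))⁴ = (2*(3 + 2*9))⁴ = (2*(3 + 18))⁴ = (2*21)⁴ = 42⁴ = 3111696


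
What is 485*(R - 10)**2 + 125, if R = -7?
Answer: 140290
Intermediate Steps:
485*(R - 10)**2 + 125 = 485*(-7 - 10)**2 + 125 = 485*(-17)**2 + 125 = 485*289 + 125 = 140165 + 125 = 140290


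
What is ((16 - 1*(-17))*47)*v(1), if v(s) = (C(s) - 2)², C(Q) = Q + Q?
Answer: 0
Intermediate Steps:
C(Q) = 2*Q
v(s) = (-2 + 2*s)² (v(s) = (2*s - 2)² = (-2 + 2*s)²)
((16 - 1*(-17))*47)*v(1) = ((16 - 1*(-17))*47)*(4*(-1 + 1)²) = ((16 + 17)*47)*(4*0²) = (33*47)*(4*0) = 1551*0 = 0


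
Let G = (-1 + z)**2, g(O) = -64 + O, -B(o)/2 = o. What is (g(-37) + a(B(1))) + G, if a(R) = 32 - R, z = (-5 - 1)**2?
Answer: 1158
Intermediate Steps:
B(o) = -2*o
z = 36 (z = (-6)**2 = 36)
G = 1225 (G = (-1 + 36)**2 = 35**2 = 1225)
(g(-37) + a(B(1))) + G = ((-64 - 37) + (32 - (-2))) + 1225 = (-101 + (32 - 1*(-2))) + 1225 = (-101 + (32 + 2)) + 1225 = (-101 + 34) + 1225 = -67 + 1225 = 1158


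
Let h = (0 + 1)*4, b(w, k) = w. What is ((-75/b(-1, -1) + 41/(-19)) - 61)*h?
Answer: 900/19 ≈ 47.368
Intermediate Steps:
h = 4 (h = 1*4 = 4)
((-75/b(-1, -1) + 41/(-19)) - 61)*h = ((-75/(-1) + 41/(-19)) - 61)*4 = ((-75*(-1) + 41*(-1/19)) - 61)*4 = ((75 - 41/19) - 61)*4 = (1384/19 - 61)*4 = (225/19)*4 = 900/19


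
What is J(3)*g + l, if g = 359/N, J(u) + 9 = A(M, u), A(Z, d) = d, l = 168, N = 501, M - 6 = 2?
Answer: 27338/167 ≈ 163.70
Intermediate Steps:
M = 8 (M = 6 + 2 = 8)
J(u) = -9 + u
g = 359/501 ≈ 0.71657
J(3)*g + l = (-9 + 3)*(359/501) + 168 = -6*359/501 + 168 = -718/167 + 168 = 27338/167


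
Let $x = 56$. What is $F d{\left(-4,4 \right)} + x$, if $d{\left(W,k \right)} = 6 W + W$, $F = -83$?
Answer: $2380$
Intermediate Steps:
$d{\left(W,k \right)} = 7 W$
$F d{\left(-4,4 \right)} + x = - 83 \cdot 7 \left(-4\right) + 56 = \left(-83\right) \left(-28\right) + 56 = 2324 + 56 = 2380$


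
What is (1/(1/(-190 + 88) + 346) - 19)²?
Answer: 449472362329/1245454681 ≈ 360.89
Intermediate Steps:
(1/(1/(-190 + 88) + 346) - 19)² = (1/(1/(-102) + 346) - 19)² = (1/(-1/102 + 346) - 19)² = (1/(35291/102) - 19)² = (102/35291 - 19)² = (-670427/35291)² = 449472362329/1245454681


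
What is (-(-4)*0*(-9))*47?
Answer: 0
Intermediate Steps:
(-(-4)*0*(-9))*47 = (-4*0*(-9))*47 = (0*(-9))*47 = 0*47 = 0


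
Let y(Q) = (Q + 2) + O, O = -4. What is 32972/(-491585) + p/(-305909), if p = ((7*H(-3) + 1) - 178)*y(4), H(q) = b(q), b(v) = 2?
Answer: -9926174838/150380275765 ≈ -0.066007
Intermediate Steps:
H(q) = 2
y(Q) = -2 + Q (y(Q) = (Q + 2) - 4 = (2 + Q) - 4 = -2 + Q)
p = -326 (p = ((7*2 + 1) - 178)*(-2 + 4) = ((14 + 1) - 178)*2 = (15 - 178)*2 = -163*2 = -326)
32972/(-491585) + p/(-305909) = 32972/(-491585) - 326/(-305909) = 32972*(-1/491585) - 326*(-1/305909) = -32972/491585 + 326/305909 = -9926174838/150380275765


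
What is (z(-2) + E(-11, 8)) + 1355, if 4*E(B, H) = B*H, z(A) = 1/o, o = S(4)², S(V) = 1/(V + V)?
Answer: 1397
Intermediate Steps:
S(V) = 1/(2*V)
o = 1/64 (o = ((½)/4)² = ((½)*(¼))² = (⅛)² = 1/64 ≈ 0.015625)
z(A) = 64 (z(A) = 1/(1/64) = 64)
E(B, H) = B*H/4 (E(B, H) = (B*H)/4 = B*H/4)
(z(-2) + E(-11, 8)) + 1355 = (64 + (¼)*(-11)*8) + 1355 = (64 - 22) + 1355 = 42 + 1355 = 1397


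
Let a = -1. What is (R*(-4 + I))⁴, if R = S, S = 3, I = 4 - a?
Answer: 81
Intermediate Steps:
I = 5 (I = 4 - 1*(-1) = 4 + 1 = 5)
R = 3
(R*(-4 + I))⁴ = (3*(-4 + 5))⁴ = (3*1)⁴ = 3⁴ = 81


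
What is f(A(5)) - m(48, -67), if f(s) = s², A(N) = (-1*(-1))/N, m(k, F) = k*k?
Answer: -57599/25 ≈ -2304.0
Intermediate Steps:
m(k, F) = k²
A(N) = 1/N
f(A(5)) - m(48, -67) = (1/5)² - 1*48² = (⅕)² - 1*2304 = 1/25 - 2304 = -57599/25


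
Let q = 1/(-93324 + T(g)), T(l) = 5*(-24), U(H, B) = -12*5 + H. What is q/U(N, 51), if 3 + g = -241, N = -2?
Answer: 1/5793528 ≈ 1.7261e-7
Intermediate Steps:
U(H, B) = -60 + H
g = -244 (g = -3 - 241 = -244)
T(l) = -120
q = -1/93444 (q = 1/(-93324 - 120) = 1/(-93444) = -1/93444 ≈ -1.0702e-5)
q/U(N, 51) = -1/(93444*(-60 - 2)) = -1/93444/(-62) = -1/93444*(-1/62) = 1/5793528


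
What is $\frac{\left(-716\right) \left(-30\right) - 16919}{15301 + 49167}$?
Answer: $\frac{4561}{64468} \approx 0.070748$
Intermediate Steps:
$\frac{\left(-716\right) \left(-30\right) - 16919}{15301 + 49167} = \frac{21480 - 16919}{64468} = 4561 \cdot \frac{1}{64468} = \frac{4561}{64468}$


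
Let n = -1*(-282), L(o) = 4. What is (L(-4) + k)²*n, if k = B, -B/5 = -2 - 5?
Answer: 428922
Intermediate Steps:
B = 35 (B = -5*(-2 - 5) = -5*(-7) = 35)
k = 35
n = 282
(L(-4) + k)²*n = (4 + 35)²*282 = 39²*282 = 1521*282 = 428922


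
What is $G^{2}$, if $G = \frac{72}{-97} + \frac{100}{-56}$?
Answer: $\frac{11785489}{1844164} \approx 6.3907$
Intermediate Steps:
$G = - \frac{3433}{1358}$ ($G = 72 \left(- \frac{1}{97}\right) + 100 \left(- \frac{1}{56}\right) = - \frac{72}{97} - \frac{25}{14} = - \frac{3433}{1358} \approx -2.528$)
$G^{2} = \left(- \frac{3433}{1358}\right)^{2} = \frac{11785489}{1844164}$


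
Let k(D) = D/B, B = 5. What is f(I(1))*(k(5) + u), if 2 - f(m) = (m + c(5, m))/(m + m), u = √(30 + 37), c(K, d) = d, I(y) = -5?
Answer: 1 + √67 ≈ 9.1853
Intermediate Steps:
k(D) = D/5
u = √67 ≈ 8.1853
f(m) = 1 (f(m) = 2 - (m + m)/(m + m) = 2 - 2*m/(2*m) = 2 - 2*m*1/(2*m) = 2 - 1*1 = 2 - 1 = 1)
f(I(1))*(k(5) + u) = 1*((⅕)*5 + √67) = 1*(1 + √67) = 1 + √67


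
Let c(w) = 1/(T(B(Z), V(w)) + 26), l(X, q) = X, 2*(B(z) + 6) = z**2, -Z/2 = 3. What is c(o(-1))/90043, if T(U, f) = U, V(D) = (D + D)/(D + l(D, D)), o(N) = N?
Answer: 1/3421634 ≈ 2.9226e-7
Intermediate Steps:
Z = -6 (Z = -2*3 = -6)
B(z) = -6 + z**2/2
V(D) = 1 (V(D) = (D + D)/(D + D) = (2*D)/((2*D)) = (2*D)*(1/(2*D)) = 1)
c(w) = 1/38 (c(w) = 1/((-6 + (1/2)*(-6)**2) + 26) = 1/((-6 + (1/2)*36) + 26) = 1/((-6 + 18) + 26) = 1/(12 + 26) = 1/38)
c(o(-1))/90043 = (1/38)/90043 = (1/38)*(1/90043) = 1/3421634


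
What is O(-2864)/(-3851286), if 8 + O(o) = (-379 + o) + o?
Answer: 6115/3851286 ≈ 0.0015878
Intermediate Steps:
O(o) = -387 + 2*o (O(o) = -8 + ((-379 + o) + o) = -8 + (-379 + 2*o) = -387 + 2*o)
O(-2864)/(-3851286) = (-387 + 2*(-2864))/(-3851286) = (-387 - 5728)*(-1/3851286) = -6115*(-1/3851286) = 6115/3851286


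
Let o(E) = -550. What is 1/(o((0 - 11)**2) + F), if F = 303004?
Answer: 1/302454 ≈ 3.3063e-6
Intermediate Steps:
1/(o((0 - 11)**2) + F) = 1/(-550 + 303004) = 1/302454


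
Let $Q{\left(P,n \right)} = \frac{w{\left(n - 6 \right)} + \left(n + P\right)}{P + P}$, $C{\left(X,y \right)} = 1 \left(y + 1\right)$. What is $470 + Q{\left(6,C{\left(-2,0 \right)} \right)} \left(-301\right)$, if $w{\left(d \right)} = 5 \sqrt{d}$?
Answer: $\frac{3533}{12} - \frac{1505 i \sqrt{5}}{12} \approx 294.42 - 280.44 i$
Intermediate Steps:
$C{\left(X,y \right)} = 1 + y$ ($C{\left(X,y \right)} = 1 \left(1 + y\right) = 1 + y$)
$Q{\left(P,n \right)} = \frac{P + n + 5 \sqrt{-6 + n}}{2 P}$ ($Q{\left(P,n \right)} = \frac{5 \sqrt{n - 6} + \left(n + P\right)}{P + P} = \frac{5 \sqrt{n - 6} + \left(P + n\right)}{2 P} = \left(5 \sqrt{-6 + n} + \left(P + n\right)\right) \frac{1}{2 P} = \left(P + n + 5 \sqrt{-6 + n}\right) \frac{1}{2 P} = \frac{P + n + 5 \sqrt{-6 + n}}{2 P}$)
$470 + Q{\left(6,C{\left(-2,0 \right)} \right)} \left(-301\right) = 470 + \frac{6 + \left(1 + 0\right) + 5 \sqrt{-6 + \left(1 + 0\right)}}{2 \cdot 6} \left(-301\right) = 470 + \frac{1}{2} \cdot \frac{1}{6} \left(6 + 1 + 5 \sqrt{-6 + 1}\right) \left(-301\right) = 470 + \frac{1}{2} \cdot \frac{1}{6} \left(6 + 1 + 5 \sqrt{-5}\right) \left(-301\right) = 470 + \frac{1}{2} \cdot \frac{1}{6} \left(6 + 1 + 5 i \sqrt{5}\right) \left(-301\right) = 470 + \frac{1}{2} \cdot \frac{1}{6} \left(7 + 5 i \sqrt{5}\right) \left(-301\right) = 470 + \left(\frac{7}{12} + \frac{5 i \sqrt{5}}{12}\right) \left(-301\right) = 470 - \left(\frac{2107}{12} + \frac{1505 i \sqrt{5}}{12}\right) = \frac{3533}{12} - \frac{1505 i \sqrt{5}}{12}$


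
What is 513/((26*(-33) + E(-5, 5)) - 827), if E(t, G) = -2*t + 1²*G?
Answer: -513/1670 ≈ -0.30719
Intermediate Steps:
E(t, G) = G - 2*t (E(t, G) = -2*t + 1*G = -2*t + G = G - 2*t)
513/((26*(-33) + E(-5, 5)) - 827) = 513/((26*(-33) + (5 - 2*(-5))) - 827) = 513/((-858 + (5 + 10)) - 827) = 513/((-858 + 15) - 827) = 513/(-843 - 827) = 513/(-1670) = 513*(-1/1670) = -513/1670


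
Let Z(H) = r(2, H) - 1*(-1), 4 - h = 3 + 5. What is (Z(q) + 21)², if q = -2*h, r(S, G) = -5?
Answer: 289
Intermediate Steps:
h = -4 (h = 4 - (3 + 5) = 4 - 1*8 = 4 - 8 = -4)
q = 8 (q = -2*(-4) = 8)
Z(H) = -4 (Z(H) = -5 - 1*(-1) = -5 + 1 = -4)
(Z(q) + 21)² = (-4 + 21)² = 17² = 289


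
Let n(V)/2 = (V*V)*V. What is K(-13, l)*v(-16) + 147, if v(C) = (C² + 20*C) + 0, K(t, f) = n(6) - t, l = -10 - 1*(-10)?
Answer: -28333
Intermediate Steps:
n(V) = 2*V³ (n(V) = 2*((V*V)*V) = 2*(V²*V) = 2*V³)
l = 0 (l = -10 + 10 = 0)
K(t, f) = 432 - t (K(t, f) = 2*6³ - t = 2*216 - t = 432 - t)
v(C) = C² + 20*C
K(-13, l)*v(-16) + 147 = (432 - 1*(-13))*(-16*(20 - 16)) + 147 = (432 + 13)*(-16*4) + 147 = 445*(-64) + 147 = -28480 + 147 = -28333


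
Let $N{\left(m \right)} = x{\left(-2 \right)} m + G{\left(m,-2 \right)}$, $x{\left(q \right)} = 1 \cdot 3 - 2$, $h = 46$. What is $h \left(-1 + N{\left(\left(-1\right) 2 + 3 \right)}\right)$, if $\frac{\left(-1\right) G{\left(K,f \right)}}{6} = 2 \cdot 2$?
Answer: $-1104$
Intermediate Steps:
$G{\left(K,f \right)} = -24$ ($G{\left(K,f \right)} = - 6 \cdot 2 \cdot 2 = \left(-6\right) 4 = -24$)
$x{\left(q \right)} = 1$ ($x{\left(q \right)} = 3 - 2 = 1$)
$N{\left(m \right)} = -24 + m$ ($N{\left(m \right)} = 1 m - 24 = m - 24 = -24 + m$)
$h \left(-1 + N{\left(\left(-1\right) 2 + 3 \right)}\right) = 46 \left(-1 + \left(-24 + \left(\left(-1\right) 2 + 3\right)\right)\right) = 46 \left(-1 + \left(-24 + \left(-2 + 3\right)\right)\right) = 46 \left(-1 + \left(-24 + 1\right)\right) = 46 \left(-1 - 23\right) = 46 \left(-24\right) = -1104$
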